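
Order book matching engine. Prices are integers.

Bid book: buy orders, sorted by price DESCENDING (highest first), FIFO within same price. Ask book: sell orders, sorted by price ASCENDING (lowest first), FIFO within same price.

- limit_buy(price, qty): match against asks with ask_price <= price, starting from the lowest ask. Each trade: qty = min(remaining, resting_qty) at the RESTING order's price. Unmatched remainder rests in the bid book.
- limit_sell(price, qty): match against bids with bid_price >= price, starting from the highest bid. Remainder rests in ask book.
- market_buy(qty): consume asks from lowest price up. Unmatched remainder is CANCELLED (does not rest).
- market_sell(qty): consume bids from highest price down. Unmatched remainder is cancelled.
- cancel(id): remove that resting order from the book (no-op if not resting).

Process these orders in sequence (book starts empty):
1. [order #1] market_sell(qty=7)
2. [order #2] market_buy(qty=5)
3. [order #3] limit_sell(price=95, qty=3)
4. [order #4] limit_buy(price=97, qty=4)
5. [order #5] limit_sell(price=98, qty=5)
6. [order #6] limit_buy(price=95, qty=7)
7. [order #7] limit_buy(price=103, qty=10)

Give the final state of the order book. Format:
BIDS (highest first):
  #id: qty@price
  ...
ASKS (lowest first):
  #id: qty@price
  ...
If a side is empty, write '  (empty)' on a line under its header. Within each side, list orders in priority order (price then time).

Answer: BIDS (highest first):
  #7: 5@103
  #4: 1@97
  #6: 7@95
ASKS (lowest first):
  (empty)

Derivation:
After op 1 [order #1] market_sell(qty=7): fills=none; bids=[-] asks=[-]
After op 2 [order #2] market_buy(qty=5): fills=none; bids=[-] asks=[-]
After op 3 [order #3] limit_sell(price=95, qty=3): fills=none; bids=[-] asks=[#3:3@95]
After op 4 [order #4] limit_buy(price=97, qty=4): fills=#4x#3:3@95; bids=[#4:1@97] asks=[-]
After op 5 [order #5] limit_sell(price=98, qty=5): fills=none; bids=[#4:1@97] asks=[#5:5@98]
After op 6 [order #6] limit_buy(price=95, qty=7): fills=none; bids=[#4:1@97 #6:7@95] asks=[#5:5@98]
After op 7 [order #7] limit_buy(price=103, qty=10): fills=#7x#5:5@98; bids=[#7:5@103 #4:1@97 #6:7@95] asks=[-]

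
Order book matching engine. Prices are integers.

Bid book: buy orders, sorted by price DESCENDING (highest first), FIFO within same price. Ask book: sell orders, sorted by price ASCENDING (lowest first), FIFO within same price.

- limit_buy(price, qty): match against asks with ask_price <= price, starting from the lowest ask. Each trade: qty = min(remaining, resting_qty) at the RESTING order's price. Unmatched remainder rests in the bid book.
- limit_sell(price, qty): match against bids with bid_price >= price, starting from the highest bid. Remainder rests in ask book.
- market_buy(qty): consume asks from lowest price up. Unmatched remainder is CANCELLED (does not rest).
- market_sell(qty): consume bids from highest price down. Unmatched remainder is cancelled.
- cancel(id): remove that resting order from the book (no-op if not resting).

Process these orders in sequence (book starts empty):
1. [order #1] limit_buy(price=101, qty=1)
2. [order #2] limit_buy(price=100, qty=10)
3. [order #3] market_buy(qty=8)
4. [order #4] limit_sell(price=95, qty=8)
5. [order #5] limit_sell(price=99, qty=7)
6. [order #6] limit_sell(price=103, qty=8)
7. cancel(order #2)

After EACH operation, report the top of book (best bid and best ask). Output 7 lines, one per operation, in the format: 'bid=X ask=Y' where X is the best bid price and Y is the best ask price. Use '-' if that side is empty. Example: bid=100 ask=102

After op 1 [order #1] limit_buy(price=101, qty=1): fills=none; bids=[#1:1@101] asks=[-]
After op 2 [order #2] limit_buy(price=100, qty=10): fills=none; bids=[#1:1@101 #2:10@100] asks=[-]
After op 3 [order #3] market_buy(qty=8): fills=none; bids=[#1:1@101 #2:10@100] asks=[-]
After op 4 [order #4] limit_sell(price=95, qty=8): fills=#1x#4:1@101 #2x#4:7@100; bids=[#2:3@100] asks=[-]
After op 5 [order #5] limit_sell(price=99, qty=7): fills=#2x#5:3@100; bids=[-] asks=[#5:4@99]
After op 6 [order #6] limit_sell(price=103, qty=8): fills=none; bids=[-] asks=[#5:4@99 #6:8@103]
After op 7 cancel(order #2): fills=none; bids=[-] asks=[#5:4@99 #6:8@103]

Answer: bid=101 ask=-
bid=101 ask=-
bid=101 ask=-
bid=100 ask=-
bid=- ask=99
bid=- ask=99
bid=- ask=99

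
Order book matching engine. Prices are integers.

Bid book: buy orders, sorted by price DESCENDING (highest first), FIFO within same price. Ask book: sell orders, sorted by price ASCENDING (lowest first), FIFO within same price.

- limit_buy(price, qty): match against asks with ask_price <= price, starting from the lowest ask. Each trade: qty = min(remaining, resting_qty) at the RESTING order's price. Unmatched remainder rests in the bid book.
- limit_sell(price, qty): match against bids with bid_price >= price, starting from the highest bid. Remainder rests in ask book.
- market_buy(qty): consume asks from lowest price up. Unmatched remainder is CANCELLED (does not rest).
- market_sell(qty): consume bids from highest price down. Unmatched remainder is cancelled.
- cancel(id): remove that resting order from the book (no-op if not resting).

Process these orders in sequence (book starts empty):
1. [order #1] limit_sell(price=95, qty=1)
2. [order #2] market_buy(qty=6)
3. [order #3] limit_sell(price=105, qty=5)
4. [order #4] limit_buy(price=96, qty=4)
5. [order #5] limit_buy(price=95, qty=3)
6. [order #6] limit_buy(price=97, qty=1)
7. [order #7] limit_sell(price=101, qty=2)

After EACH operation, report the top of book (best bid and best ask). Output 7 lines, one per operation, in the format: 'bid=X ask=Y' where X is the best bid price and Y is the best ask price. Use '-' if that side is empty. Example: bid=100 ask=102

After op 1 [order #1] limit_sell(price=95, qty=1): fills=none; bids=[-] asks=[#1:1@95]
After op 2 [order #2] market_buy(qty=6): fills=#2x#1:1@95; bids=[-] asks=[-]
After op 3 [order #3] limit_sell(price=105, qty=5): fills=none; bids=[-] asks=[#3:5@105]
After op 4 [order #4] limit_buy(price=96, qty=4): fills=none; bids=[#4:4@96] asks=[#3:5@105]
After op 5 [order #5] limit_buy(price=95, qty=3): fills=none; bids=[#4:4@96 #5:3@95] asks=[#3:5@105]
After op 6 [order #6] limit_buy(price=97, qty=1): fills=none; bids=[#6:1@97 #4:4@96 #5:3@95] asks=[#3:5@105]
After op 7 [order #7] limit_sell(price=101, qty=2): fills=none; bids=[#6:1@97 #4:4@96 #5:3@95] asks=[#7:2@101 #3:5@105]

Answer: bid=- ask=95
bid=- ask=-
bid=- ask=105
bid=96 ask=105
bid=96 ask=105
bid=97 ask=105
bid=97 ask=101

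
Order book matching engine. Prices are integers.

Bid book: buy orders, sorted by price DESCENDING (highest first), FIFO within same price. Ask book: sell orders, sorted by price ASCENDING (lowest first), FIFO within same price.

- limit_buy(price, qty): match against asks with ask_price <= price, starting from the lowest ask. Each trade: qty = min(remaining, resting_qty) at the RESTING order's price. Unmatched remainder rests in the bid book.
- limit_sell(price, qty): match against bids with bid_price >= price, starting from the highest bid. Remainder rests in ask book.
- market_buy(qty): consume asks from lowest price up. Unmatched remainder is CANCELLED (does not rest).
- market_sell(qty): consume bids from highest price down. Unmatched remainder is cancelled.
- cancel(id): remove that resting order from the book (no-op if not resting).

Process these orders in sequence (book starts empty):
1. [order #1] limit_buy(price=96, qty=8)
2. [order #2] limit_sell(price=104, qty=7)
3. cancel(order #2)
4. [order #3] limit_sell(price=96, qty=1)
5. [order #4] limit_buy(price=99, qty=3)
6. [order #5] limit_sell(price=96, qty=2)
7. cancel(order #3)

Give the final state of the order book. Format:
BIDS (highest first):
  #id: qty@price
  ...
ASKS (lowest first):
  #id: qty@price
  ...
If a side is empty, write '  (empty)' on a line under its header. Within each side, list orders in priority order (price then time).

Answer: BIDS (highest first):
  #4: 1@99
  #1: 7@96
ASKS (lowest first):
  (empty)

Derivation:
After op 1 [order #1] limit_buy(price=96, qty=8): fills=none; bids=[#1:8@96] asks=[-]
After op 2 [order #2] limit_sell(price=104, qty=7): fills=none; bids=[#1:8@96] asks=[#2:7@104]
After op 3 cancel(order #2): fills=none; bids=[#1:8@96] asks=[-]
After op 4 [order #3] limit_sell(price=96, qty=1): fills=#1x#3:1@96; bids=[#1:7@96] asks=[-]
After op 5 [order #4] limit_buy(price=99, qty=3): fills=none; bids=[#4:3@99 #1:7@96] asks=[-]
After op 6 [order #5] limit_sell(price=96, qty=2): fills=#4x#5:2@99; bids=[#4:1@99 #1:7@96] asks=[-]
After op 7 cancel(order #3): fills=none; bids=[#4:1@99 #1:7@96] asks=[-]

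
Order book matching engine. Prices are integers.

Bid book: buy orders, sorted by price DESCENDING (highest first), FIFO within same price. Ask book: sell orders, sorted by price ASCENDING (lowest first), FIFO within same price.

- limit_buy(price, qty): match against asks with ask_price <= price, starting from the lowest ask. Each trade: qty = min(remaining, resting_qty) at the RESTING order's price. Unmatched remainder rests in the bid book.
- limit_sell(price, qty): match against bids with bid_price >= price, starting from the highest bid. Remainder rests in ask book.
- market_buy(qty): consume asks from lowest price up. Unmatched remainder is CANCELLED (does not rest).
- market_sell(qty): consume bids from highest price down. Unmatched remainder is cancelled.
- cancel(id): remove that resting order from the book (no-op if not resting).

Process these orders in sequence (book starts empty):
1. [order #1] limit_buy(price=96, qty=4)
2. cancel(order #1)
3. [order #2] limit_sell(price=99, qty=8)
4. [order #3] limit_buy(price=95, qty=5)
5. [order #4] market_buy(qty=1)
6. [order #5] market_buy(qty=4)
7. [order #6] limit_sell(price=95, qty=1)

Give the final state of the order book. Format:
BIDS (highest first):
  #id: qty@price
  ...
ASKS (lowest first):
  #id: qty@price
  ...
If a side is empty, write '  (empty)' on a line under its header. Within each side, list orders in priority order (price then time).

Answer: BIDS (highest first):
  #3: 4@95
ASKS (lowest first):
  #2: 3@99

Derivation:
After op 1 [order #1] limit_buy(price=96, qty=4): fills=none; bids=[#1:4@96] asks=[-]
After op 2 cancel(order #1): fills=none; bids=[-] asks=[-]
After op 3 [order #2] limit_sell(price=99, qty=8): fills=none; bids=[-] asks=[#2:8@99]
After op 4 [order #3] limit_buy(price=95, qty=5): fills=none; bids=[#3:5@95] asks=[#2:8@99]
After op 5 [order #4] market_buy(qty=1): fills=#4x#2:1@99; bids=[#3:5@95] asks=[#2:7@99]
After op 6 [order #5] market_buy(qty=4): fills=#5x#2:4@99; bids=[#3:5@95] asks=[#2:3@99]
After op 7 [order #6] limit_sell(price=95, qty=1): fills=#3x#6:1@95; bids=[#3:4@95] asks=[#2:3@99]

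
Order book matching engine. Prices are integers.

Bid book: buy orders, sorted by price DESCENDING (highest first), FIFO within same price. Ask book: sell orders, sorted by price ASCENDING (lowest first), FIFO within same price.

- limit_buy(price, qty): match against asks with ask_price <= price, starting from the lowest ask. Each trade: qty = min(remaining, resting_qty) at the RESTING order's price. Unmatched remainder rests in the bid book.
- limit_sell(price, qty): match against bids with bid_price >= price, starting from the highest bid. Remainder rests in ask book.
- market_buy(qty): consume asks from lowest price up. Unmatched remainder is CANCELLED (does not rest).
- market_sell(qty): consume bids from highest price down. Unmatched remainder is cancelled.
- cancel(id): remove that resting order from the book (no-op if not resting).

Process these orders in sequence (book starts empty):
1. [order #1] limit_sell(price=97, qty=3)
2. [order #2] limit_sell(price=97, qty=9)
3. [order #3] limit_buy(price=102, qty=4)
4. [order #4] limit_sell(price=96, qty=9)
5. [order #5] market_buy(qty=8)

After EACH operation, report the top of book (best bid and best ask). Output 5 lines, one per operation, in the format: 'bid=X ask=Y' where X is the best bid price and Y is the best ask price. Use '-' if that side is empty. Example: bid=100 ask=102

Answer: bid=- ask=97
bid=- ask=97
bid=- ask=97
bid=- ask=96
bid=- ask=96

Derivation:
After op 1 [order #1] limit_sell(price=97, qty=3): fills=none; bids=[-] asks=[#1:3@97]
After op 2 [order #2] limit_sell(price=97, qty=9): fills=none; bids=[-] asks=[#1:3@97 #2:9@97]
After op 3 [order #3] limit_buy(price=102, qty=4): fills=#3x#1:3@97 #3x#2:1@97; bids=[-] asks=[#2:8@97]
After op 4 [order #4] limit_sell(price=96, qty=9): fills=none; bids=[-] asks=[#4:9@96 #2:8@97]
After op 5 [order #5] market_buy(qty=8): fills=#5x#4:8@96; bids=[-] asks=[#4:1@96 #2:8@97]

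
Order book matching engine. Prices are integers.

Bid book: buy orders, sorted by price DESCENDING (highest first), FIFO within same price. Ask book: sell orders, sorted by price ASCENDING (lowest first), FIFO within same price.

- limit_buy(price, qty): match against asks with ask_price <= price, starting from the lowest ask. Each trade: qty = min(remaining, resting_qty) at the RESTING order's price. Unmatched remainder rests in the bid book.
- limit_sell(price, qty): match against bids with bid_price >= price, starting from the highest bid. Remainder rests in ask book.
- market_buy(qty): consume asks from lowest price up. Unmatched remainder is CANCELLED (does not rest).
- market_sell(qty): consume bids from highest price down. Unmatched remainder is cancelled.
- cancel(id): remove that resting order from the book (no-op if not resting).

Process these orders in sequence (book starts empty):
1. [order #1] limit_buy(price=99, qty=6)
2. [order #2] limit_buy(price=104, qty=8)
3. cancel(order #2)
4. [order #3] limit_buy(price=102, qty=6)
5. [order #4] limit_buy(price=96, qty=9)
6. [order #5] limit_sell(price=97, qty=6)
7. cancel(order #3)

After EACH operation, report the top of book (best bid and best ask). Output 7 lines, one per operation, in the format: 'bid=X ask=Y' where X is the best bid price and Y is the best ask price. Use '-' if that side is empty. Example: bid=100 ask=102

Answer: bid=99 ask=-
bid=104 ask=-
bid=99 ask=-
bid=102 ask=-
bid=102 ask=-
bid=99 ask=-
bid=99 ask=-

Derivation:
After op 1 [order #1] limit_buy(price=99, qty=6): fills=none; bids=[#1:6@99] asks=[-]
After op 2 [order #2] limit_buy(price=104, qty=8): fills=none; bids=[#2:8@104 #1:6@99] asks=[-]
After op 3 cancel(order #2): fills=none; bids=[#1:6@99] asks=[-]
After op 4 [order #3] limit_buy(price=102, qty=6): fills=none; bids=[#3:6@102 #1:6@99] asks=[-]
After op 5 [order #4] limit_buy(price=96, qty=9): fills=none; bids=[#3:6@102 #1:6@99 #4:9@96] asks=[-]
After op 6 [order #5] limit_sell(price=97, qty=6): fills=#3x#5:6@102; bids=[#1:6@99 #4:9@96] asks=[-]
After op 7 cancel(order #3): fills=none; bids=[#1:6@99 #4:9@96] asks=[-]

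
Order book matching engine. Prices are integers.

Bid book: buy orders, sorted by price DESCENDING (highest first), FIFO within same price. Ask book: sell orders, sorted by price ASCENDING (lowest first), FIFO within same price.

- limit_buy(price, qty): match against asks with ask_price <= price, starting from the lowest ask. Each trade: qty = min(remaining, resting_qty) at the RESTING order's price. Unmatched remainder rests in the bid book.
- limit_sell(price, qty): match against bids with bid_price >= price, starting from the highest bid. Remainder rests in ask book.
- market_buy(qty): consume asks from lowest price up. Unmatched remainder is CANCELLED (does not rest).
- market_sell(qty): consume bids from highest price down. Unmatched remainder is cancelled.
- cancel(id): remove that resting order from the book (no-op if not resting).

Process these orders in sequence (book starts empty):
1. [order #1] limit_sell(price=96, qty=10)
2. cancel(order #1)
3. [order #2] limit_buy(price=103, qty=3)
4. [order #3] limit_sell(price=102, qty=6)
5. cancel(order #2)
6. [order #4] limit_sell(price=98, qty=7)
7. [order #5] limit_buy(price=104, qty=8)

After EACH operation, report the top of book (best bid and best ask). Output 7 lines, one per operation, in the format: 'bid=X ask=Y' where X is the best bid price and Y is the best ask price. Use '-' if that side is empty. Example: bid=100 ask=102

Answer: bid=- ask=96
bid=- ask=-
bid=103 ask=-
bid=- ask=102
bid=- ask=102
bid=- ask=98
bid=- ask=102

Derivation:
After op 1 [order #1] limit_sell(price=96, qty=10): fills=none; bids=[-] asks=[#1:10@96]
After op 2 cancel(order #1): fills=none; bids=[-] asks=[-]
After op 3 [order #2] limit_buy(price=103, qty=3): fills=none; bids=[#2:3@103] asks=[-]
After op 4 [order #3] limit_sell(price=102, qty=6): fills=#2x#3:3@103; bids=[-] asks=[#3:3@102]
After op 5 cancel(order #2): fills=none; bids=[-] asks=[#3:3@102]
After op 6 [order #4] limit_sell(price=98, qty=7): fills=none; bids=[-] asks=[#4:7@98 #3:3@102]
After op 7 [order #5] limit_buy(price=104, qty=8): fills=#5x#4:7@98 #5x#3:1@102; bids=[-] asks=[#3:2@102]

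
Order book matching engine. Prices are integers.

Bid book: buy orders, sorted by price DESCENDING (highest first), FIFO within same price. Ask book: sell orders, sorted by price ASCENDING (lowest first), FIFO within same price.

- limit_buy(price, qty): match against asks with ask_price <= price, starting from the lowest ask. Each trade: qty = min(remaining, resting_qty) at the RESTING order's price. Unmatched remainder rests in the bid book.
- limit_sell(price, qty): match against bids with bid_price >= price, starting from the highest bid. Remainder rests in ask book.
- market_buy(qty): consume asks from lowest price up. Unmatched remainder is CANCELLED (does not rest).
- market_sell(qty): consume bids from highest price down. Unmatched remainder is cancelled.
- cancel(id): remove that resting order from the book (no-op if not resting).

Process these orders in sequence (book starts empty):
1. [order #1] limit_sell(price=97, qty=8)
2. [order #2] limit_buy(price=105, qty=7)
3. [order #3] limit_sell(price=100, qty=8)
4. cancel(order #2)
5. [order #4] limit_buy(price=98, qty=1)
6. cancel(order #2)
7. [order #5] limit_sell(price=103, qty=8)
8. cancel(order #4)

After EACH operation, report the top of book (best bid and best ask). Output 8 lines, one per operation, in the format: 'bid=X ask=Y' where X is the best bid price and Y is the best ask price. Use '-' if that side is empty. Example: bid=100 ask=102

After op 1 [order #1] limit_sell(price=97, qty=8): fills=none; bids=[-] asks=[#1:8@97]
After op 2 [order #2] limit_buy(price=105, qty=7): fills=#2x#1:7@97; bids=[-] asks=[#1:1@97]
After op 3 [order #3] limit_sell(price=100, qty=8): fills=none; bids=[-] asks=[#1:1@97 #3:8@100]
After op 4 cancel(order #2): fills=none; bids=[-] asks=[#1:1@97 #3:8@100]
After op 5 [order #4] limit_buy(price=98, qty=1): fills=#4x#1:1@97; bids=[-] asks=[#3:8@100]
After op 6 cancel(order #2): fills=none; bids=[-] asks=[#3:8@100]
After op 7 [order #5] limit_sell(price=103, qty=8): fills=none; bids=[-] asks=[#3:8@100 #5:8@103]
After op 8 cancel(order #4): fills=none; bids=[-] asks=[#3:8@100 #5:8@103]

Answer: bid=- ask=97
bid=- ask=97
bid=- ask=97
bid=- ask=97
bid=- ask=100
bid=- ask=100
bid=- ask=100
bid=- ask=100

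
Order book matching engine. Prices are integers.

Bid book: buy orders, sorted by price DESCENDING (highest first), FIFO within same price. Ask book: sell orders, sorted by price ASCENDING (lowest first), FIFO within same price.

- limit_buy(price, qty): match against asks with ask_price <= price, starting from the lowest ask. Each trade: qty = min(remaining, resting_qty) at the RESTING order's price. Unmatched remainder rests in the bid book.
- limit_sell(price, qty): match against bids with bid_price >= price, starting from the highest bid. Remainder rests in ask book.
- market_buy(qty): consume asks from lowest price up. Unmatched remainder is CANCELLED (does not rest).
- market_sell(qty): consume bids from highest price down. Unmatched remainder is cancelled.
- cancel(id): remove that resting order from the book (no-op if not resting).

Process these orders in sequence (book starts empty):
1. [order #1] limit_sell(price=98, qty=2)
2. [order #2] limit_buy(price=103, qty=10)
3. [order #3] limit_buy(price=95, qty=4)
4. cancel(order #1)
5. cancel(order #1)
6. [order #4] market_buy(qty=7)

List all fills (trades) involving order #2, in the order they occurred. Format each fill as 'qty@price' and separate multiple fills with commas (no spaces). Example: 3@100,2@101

After op 1 [order #1] limit_sell(price=98, qty=2): fills=none; bids=[-] asks=[#1:2@98]
After op 2 [order #2] limit_buy(price=103, qty=10): fills=#2x#1:2@98; bids=[#2:8@103] asks=[-]
After op 3 [order #3] limit_buy(price=95, qty=4): fills=none; bids=[#2:8@103 #3:4@95] asks=[-]
After op 4 cancel(order #1): fills=none; bids=[#2:8@103 #3:4@95] asks=[-]
After op 5 cancel(order #1): fills=none; bids=[#2:8@103 #3:4@95] asks=[-]
After op 6 [order #4] market_buy(qty=7): fills=none; bids=[#2:8@103 #3:4@95] asks=[-]

Answer: 2@98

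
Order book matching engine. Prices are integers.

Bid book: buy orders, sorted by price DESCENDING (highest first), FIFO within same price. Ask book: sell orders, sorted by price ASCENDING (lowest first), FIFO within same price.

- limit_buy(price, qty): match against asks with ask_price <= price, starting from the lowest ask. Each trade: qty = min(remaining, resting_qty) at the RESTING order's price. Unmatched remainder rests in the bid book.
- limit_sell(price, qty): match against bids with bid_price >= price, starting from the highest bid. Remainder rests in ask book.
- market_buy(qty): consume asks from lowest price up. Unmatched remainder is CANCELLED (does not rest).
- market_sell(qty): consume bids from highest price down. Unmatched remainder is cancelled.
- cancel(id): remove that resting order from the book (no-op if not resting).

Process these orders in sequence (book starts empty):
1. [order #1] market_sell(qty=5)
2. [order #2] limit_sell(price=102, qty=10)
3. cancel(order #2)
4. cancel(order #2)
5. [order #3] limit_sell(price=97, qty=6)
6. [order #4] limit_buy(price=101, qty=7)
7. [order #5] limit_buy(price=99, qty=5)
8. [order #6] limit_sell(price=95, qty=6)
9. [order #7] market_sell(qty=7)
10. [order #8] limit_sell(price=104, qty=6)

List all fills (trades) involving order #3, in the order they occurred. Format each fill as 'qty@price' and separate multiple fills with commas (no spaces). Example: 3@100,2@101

Answer: 6@97

Derivation:
After op 1 [order #1] market_sell(qty=5): fills=none; bids=[-] asks=[-]
After op 2 [order #2] limit_sell(price=102, qty=10): fills=none; bids=[-] asks=[#2:10@102]
After op 3 cancel(order #2): fills=none; bids=[-] asks=[-]
After op 4 cancel(order #2): fills=none; bids=[-] asks=[-]
After op 5 [order #3] limit_sell(price=97, qty=6): fills=none; bids=[-] asks=[#3:6@97]
After op 6 [order #4] limit_buy(price=101, qty=7): fills=#4x#3:6@97; bids=[#4:1@101] asks=[-]
After op 7 [order #5] limit_buy(price=99, qty=5): fills=none; bids=[#4:1@101 #5:5@99] asks=[-]
After op 8 [order #6] limit_sell(price=95, qty=6): fills=#4x#6:1@101 #5x#6:5@99; bids=[-] asks=[-]
After op 9 [order #7] market_sell(qty=7): fills=none; bids=[-] asks=[-]
After op 10 [order #8] limit_sell(price=104, qty=6): fills=none; bids=[-] asks=[#8:6@104]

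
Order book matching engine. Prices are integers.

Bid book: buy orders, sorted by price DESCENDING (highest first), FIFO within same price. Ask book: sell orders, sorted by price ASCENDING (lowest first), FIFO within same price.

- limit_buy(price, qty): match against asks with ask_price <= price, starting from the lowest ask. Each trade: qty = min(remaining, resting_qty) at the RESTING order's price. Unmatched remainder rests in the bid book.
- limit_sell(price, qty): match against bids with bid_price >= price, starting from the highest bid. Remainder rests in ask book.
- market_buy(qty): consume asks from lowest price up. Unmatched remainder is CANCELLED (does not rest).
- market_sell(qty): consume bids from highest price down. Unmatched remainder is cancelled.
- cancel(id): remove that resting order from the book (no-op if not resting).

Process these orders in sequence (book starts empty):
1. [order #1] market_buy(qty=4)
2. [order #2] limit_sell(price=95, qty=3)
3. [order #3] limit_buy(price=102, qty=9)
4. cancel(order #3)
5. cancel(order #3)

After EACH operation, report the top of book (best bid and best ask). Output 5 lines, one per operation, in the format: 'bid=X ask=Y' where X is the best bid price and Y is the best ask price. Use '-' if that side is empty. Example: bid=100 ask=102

After op 1 [order #1] market_buy(qty=4): fills=none; bids=[-] asks=[-]
After op 2 [order #2] limit_sell(price=95, qty=3): fills=none; bids=[-] asks=[#2:3@95]
After op 3 [order #3] limit_buy(price=102, qty=9): fills=#3x#2:3@95; bids=[#3:6@102] asks=[-]
After op 4 cancel(order #3): fills=none; bids=[-] asks=[-]
After op 5 cancel(order #3): fills=none; bids=[-] asks=[-]

Answer: bid=- ask=-
bid=- ask=95
bid=102 ask=-
bid=- ask=-
bid=- ask=-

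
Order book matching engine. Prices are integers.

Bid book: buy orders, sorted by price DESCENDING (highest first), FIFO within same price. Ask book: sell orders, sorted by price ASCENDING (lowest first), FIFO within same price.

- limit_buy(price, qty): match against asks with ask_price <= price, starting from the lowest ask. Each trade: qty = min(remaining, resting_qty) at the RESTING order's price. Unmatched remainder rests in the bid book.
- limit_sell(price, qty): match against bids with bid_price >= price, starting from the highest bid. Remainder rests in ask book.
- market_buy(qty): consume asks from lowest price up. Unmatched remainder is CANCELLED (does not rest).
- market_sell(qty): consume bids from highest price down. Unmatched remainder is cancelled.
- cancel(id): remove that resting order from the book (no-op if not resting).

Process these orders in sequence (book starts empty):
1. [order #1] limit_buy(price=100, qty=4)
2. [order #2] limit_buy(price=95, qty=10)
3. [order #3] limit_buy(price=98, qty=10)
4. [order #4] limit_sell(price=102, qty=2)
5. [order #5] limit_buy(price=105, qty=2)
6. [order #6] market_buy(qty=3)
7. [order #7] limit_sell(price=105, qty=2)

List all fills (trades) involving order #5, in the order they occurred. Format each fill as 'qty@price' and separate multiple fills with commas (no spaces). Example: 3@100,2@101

Answer: 2@102

Derivation:
After op 1 [order #1] limit_buy(price=100, qty=4): fills=none; bids=[#1:4@100] asks=[-]
After op 2 [order #2] limit_buy(price=95, qty=10): fills=none; bids=[#1:4@100 #2:10@95] asks=[-]
After op 3 [order #3] limit_buy(price=98, qty=10): fills=none; bids=[#1:4@100 #3:10@98 #2:10@95] asks=[-]
After op 4 [order #4] limit_sell(price=102, qty=2): fills=none; bids=[#1:4@100 #3:10@98 #2:10@95] asks=[#4:2@102]
After op 5 [order #5] limit_buy(price=105, qty=2): fills=#5x#4:2@102; bids=[#1:4@100 #3:10@98 #2:10@95] asks=[-]
After op 6 [order #6] market_buy(qty=3): fills=none; bids=[#1:4@100 #3:10@98 #2:10@95] asks=[-]
After op 7 [order #7] limit_sell(price=105, qty=2): fills=none; bids=[#1:4@100 #3:10@98 #2:10@95] asks=[#7:2@105]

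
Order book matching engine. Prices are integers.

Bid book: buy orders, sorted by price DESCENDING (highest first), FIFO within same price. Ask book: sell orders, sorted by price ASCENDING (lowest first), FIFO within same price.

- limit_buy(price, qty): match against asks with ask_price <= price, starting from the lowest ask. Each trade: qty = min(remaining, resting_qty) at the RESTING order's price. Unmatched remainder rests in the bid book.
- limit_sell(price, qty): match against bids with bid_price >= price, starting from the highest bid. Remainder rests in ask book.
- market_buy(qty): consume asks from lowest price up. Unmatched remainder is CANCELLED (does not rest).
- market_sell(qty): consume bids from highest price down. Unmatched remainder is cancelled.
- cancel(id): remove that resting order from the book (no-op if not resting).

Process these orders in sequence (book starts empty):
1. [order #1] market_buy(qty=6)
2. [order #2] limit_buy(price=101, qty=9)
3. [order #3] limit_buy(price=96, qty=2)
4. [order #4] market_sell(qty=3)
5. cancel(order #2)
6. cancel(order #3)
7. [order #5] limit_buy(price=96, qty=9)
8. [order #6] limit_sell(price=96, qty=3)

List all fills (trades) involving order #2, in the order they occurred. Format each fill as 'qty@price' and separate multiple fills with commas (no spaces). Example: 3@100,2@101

Answer: 3@101

Derivation:
After op 1 [order #1] market_buy(qty=6): fills=none; bids=[-] asks=[-]
After op 2 [order #2] limit_buy(price=101, qty=9): fills=none; bids=[#2:9@101] asks=[-]
After op 3 [order #3] limit_buy(price=96, qty=2): fills=none; bids=[#2:9@101 #3:2@96] asks=[-]
After op 4 [order #4] market_sell(qty=3): fills=#2x#4:3@101; bids=[#2:6@101 #3:2@96] asks=[-]
After op 5 cancel(order #2): fills=none; bids=[#3:2@96] asks=[-]
After op 6 cancel(order #3): fills=none; bids=[-] asks=[-]
After op 7 [order #5] limit_buy(price=96, qty=9): fills=none; bids=[#5:9@96] asks=[-]
After op 8 [order #6] limit_sell(price=96, qty=3): fills=#5x#6:3@96; bids=[#5:6@96] asks=[-]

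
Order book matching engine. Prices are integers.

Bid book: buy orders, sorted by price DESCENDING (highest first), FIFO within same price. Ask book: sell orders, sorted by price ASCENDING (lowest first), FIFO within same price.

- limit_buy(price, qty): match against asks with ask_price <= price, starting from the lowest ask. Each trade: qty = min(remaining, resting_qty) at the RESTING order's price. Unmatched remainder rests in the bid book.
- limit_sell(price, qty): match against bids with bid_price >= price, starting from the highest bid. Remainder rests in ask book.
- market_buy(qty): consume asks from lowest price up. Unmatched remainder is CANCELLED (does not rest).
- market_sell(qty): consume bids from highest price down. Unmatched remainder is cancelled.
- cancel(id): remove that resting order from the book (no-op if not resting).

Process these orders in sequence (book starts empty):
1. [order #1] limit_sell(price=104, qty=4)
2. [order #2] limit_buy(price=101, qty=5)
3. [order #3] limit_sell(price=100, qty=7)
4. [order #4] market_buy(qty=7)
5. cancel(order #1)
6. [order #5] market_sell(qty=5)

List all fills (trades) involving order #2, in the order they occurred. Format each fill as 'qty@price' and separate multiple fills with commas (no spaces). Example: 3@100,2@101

Answer: 5@101

Derivation:
After op 1 [order #1] limit_sell(price=104, qty=4): fills=none; bids=[-] asks=[#1:4@104]
After op 2 [order #2] limit_buy(price=101, qty=5): fills=none; bids=[#2:5@101] asks=[#1:4@104]
After op 3 [order #3] limit_sell(price=100, qty=7): fills=#2x#3:5@101; bids=[-] asks=[#3:2@100 #1:4@104]
After op 4 [order #4] market_buy(qty=7): fills=#4x#3:2@100 #4x#1:4@104; bids=[-] asks=[-]
After op 5 cancel(order #1): fills=none; bids=[-] asks=[-]
After op 6 [order #5] market_sell(qty=5): fills=none; bids=[-] asks=[-]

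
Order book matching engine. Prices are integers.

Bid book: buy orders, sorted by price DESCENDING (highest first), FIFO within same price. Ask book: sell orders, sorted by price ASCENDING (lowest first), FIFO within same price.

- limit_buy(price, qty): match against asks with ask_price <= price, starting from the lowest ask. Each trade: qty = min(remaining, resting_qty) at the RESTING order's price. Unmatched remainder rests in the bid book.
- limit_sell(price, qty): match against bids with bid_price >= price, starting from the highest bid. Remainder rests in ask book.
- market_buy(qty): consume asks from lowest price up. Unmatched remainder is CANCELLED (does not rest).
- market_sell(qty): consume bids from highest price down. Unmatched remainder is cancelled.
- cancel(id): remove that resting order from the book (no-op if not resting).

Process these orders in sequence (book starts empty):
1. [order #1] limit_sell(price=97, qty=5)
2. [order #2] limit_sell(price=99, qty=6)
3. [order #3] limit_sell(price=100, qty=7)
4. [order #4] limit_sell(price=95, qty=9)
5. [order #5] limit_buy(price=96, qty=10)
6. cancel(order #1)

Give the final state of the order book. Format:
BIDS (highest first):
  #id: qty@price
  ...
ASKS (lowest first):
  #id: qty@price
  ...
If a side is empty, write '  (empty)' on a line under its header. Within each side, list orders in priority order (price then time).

Answer: BIDS (highest first):
  #5: 1@96
ASKS (lowest first):
  #2: 6@99
  #3: 7@100

Derivation:
After op 1 [order #1] limit_sell(price=97, qty=5): fills=none; bids=[-] asks=[#1:5@97]
After op 2 [order #2] limit_sell(price=99, qty=6): fills=none; bids=[-] asks=[#1:5@97 #2:6@99]
After op 3 [order #3] limit_sell(price=100, qty=7): fills=none; bids=[-] asks=[#1:5@97 #2:6@99 #3:7@100]
After op 4 [order #4] limit_sell(price=95, qty=9): fills=none; bids=[-] asks=[#4:9@95 #1:5@97 #2:6@99 #3:7@100]
After op 5 [order #5] limit_buy(price=96, qty=10): fills=#5x#4:9@95; bids=[#5:1@96] asks=[#1:5@97 #2:6@99 #3:7@100]
After op 6 cancel(order #1): fills=none; bids=[#5:1@96] asks=[#2:6@99 #3:7@100]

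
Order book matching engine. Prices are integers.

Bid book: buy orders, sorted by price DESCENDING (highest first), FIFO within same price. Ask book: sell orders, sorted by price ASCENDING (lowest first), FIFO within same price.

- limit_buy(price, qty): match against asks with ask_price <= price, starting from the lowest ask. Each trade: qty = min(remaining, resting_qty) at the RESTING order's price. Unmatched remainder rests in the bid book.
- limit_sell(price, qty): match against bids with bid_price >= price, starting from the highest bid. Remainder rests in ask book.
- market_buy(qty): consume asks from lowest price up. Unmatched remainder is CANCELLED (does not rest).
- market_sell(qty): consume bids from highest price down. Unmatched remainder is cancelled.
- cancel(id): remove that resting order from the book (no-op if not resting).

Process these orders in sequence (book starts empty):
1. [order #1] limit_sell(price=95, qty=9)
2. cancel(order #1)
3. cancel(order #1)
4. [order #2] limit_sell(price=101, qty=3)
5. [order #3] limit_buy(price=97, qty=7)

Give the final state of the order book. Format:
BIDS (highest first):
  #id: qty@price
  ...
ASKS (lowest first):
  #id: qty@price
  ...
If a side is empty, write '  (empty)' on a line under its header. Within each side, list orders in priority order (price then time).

Answer: BIDS (highest first):
  #3: 7@97
ASKS (lowest first):
  #2: 3@101

Derivation:
After op 1 [order #1] limit_sell(price=95, qty=9): fills=none; bids=[-] asks=[#1:9@95]
After op 2 cancel(order #1): fills=none; bids=[-] asks=[-]
After op 3 cancel(order #1): fills=none; bids=[-] asks=[-]
After op 4 [order #2] limit_sell(price=101, qty=3): fills=none; bids=[-] asks=[#2:3@101]
After op 5 [order #3] limit_buy(price=97, qty=7): fills=none; bids=[#3:7@97] asks=[#2:3@101]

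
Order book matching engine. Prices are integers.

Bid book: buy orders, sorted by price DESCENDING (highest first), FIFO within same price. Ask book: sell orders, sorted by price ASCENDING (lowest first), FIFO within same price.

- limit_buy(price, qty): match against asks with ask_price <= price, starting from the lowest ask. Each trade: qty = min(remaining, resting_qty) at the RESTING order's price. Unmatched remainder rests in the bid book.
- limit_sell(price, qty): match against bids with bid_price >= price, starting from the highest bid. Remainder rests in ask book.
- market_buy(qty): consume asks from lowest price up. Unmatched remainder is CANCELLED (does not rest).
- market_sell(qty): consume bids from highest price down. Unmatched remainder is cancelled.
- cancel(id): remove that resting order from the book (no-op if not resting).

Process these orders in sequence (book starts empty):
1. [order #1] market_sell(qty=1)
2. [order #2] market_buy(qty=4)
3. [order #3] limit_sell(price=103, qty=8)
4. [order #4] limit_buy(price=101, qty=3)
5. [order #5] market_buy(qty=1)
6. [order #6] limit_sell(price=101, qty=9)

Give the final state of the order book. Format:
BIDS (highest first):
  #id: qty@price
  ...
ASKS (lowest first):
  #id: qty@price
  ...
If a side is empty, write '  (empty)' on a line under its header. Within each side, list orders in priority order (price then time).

Answer: BIDS (highest first):
  (empty)
ASKS (lowest first):
  #6: 6@101
  #3: 7@103

Derivation:
After op 1 [order #1] market_sell(qty=1): fills=none; bids=[-] asks=[-]
After op 2 [order #2] market_buy(qty=4): fills=none; bids=[-] asks=[-]
After op 3 [order #3] limit_sell(price=103, qty=8): fills=none; bids=[-] asks=[#3:8@103]
After op 4 [order #4] limit_buy(price=101, qty=3): fills=none; bids=[#4:3@101] asks=[#3:8@103]
After op 5 [order #5] market_buy(qty=1): fills=#5x#3:1@103; bids=[#4:3@101] asks=[#3:7@103]
After op 6 [order #6] limit_sell(price=101, qty=9): fills=#4x#6:3@101; bids=[-] asks=[#6:6@101 #3:7@103]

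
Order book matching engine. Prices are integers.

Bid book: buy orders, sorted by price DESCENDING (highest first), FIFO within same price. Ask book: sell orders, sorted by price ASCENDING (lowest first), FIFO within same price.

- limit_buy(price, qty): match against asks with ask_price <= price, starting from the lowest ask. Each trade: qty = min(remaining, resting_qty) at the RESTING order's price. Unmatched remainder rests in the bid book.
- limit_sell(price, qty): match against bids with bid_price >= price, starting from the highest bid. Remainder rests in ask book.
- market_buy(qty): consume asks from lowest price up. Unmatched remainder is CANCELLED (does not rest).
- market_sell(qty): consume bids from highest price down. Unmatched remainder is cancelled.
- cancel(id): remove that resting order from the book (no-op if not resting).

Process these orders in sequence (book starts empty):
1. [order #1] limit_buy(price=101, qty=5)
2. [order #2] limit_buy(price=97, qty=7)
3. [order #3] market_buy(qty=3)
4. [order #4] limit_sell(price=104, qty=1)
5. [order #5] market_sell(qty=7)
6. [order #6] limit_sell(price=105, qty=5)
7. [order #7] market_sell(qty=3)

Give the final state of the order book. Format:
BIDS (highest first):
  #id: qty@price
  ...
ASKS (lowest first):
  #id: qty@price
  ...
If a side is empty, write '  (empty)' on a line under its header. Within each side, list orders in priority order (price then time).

Answer: BIDS (highest first):
  #2: 2@97
ASKS (lowest first):
  #4: 1@104
  #6: 5@105

Derivation:
After op 1 [order #1] limit_buy(price=101, qty=5): fills=none; bids=[#1:5@101] asks=[-]
After op 2 [order #2] limit_buy(price=97, qty=7): fills=none; bids=[#1:5@101 #2:7@97] asks=[-]
After op 3 [order #3] market_buy(qty=3): fills=none; bids=[#1:5@101 #2:7@97] asks=[-]
After op 4 [order #4] limit_sell(price=104, qty=1): fills=none; bids=[#1:5@101 #2:7@97] asks=[#4:1@104]
After op 5 [order #5] market_sell(qty=7): fills=#1x#5:5@101 #2x#5:2@97; bids=[#2:5@97] asks=[#4:1@104]
After op 6 [order #6] limit_sell(price=105, qty=5): fills=none; bids=[#2:5@97] asks=[#4:1@104 #6:5@105]
After op 7 [order #7] market_sell(qty=3): fills=#2x#7:3@97; bids=[#2:2@97] asks=[#4:1@104 #6:5@105]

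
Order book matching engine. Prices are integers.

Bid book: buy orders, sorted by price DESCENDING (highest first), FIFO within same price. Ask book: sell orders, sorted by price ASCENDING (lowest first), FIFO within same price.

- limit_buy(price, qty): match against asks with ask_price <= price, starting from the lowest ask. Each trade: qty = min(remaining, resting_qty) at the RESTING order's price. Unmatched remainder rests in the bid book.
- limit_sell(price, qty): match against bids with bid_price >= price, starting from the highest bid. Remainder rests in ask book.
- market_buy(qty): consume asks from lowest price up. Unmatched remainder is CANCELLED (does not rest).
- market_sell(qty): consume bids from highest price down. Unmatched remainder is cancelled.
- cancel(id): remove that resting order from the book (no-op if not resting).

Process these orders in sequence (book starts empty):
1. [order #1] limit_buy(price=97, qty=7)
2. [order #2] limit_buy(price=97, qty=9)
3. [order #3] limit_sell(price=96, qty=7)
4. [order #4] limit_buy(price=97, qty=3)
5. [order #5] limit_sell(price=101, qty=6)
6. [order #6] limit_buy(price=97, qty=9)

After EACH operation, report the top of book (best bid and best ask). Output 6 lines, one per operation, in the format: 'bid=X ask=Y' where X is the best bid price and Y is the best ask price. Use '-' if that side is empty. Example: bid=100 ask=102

After op 1 [order #1] limit_buy(price=97, qty=7): fills=none; bids=[#1:7@97] asks=[-]
After op 2 [order #2] limit_buy(price=97, qty=9): fills=none; bids=[#1:7@97 #2:9@97] asks=[-]
After op 3 [order #3] limit_sell(price=96, qty=7): fills=#1x#3:7@97; bids=[#2:9@97] asks=[-]
After op 4 [order #4] limit_buy(price=97, qty=3): fills=none; bids=[#2:9@97 #4:3@97] asks=[-]
After op 5 [order #5] limit_sell(price=101, qty=6): fills=none; bids=[#2:9@97 #4:3@97] asks=[#5:6@101]
After op 6 [order #6] limit_buy(price=97, qty=9): fills=none; bids=[#2:9@97 #4:3@97 #6:9@97] asks=[#5:6@101]

Answer: bid=97 ask=-
bid=97 ask=-
bid=97 ask=-
bid=97 ask=-
bid=97 ask=101
bid=97 ask=101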